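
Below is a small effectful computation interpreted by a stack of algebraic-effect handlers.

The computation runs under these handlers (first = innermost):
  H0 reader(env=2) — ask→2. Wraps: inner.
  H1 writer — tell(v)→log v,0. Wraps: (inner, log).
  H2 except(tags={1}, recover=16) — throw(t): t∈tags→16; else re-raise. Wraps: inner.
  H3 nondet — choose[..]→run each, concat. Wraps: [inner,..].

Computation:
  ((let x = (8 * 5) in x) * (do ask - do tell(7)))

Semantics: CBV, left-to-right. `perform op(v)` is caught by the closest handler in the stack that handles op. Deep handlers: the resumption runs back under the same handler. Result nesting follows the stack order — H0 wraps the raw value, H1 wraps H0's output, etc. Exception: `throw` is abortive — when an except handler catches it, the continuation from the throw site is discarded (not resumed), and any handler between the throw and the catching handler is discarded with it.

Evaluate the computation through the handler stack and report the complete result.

Answer: [(80, (7))]

Evaluation trace:
ask @ H0 ⇒ 2
tell(7) @ H1 ⇒ log+=7
H0 returns 80
H1 returns (80, (7))
H2 returns (80, (7))
H3 returns [(80, (7))]
= [(80, (7))]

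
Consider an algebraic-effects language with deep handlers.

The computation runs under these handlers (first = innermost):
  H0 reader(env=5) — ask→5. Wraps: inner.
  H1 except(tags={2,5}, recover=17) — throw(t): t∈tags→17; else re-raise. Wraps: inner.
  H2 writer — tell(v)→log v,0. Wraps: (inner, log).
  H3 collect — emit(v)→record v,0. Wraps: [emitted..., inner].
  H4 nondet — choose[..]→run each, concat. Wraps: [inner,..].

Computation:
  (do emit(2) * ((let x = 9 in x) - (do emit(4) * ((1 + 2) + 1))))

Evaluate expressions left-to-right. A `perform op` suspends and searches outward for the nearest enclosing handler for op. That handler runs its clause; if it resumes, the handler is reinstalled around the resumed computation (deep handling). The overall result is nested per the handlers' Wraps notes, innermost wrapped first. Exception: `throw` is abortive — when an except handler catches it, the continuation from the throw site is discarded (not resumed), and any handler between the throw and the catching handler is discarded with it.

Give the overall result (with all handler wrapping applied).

Working:
emit(2) @ H3 ⇒ out+=2
emit(4) @ H3 ⇒ out+=4
H0 returns 0
H1 returns 0
H2 returns (0, ())
H3 returns [2, 4, (0, ())]
H4 returns [[2, 4, (0, ())]]
= [[2, 4, (0, ())]]

Answer: [[2, 4, (0, ())]]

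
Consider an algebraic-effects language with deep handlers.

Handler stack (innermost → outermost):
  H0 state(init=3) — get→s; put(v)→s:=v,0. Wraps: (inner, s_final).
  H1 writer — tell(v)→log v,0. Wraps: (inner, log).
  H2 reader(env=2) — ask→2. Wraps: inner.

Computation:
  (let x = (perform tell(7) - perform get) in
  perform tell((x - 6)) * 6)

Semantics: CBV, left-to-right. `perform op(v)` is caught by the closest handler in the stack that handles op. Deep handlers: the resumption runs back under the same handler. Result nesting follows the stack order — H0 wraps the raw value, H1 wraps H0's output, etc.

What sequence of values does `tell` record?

Answer: (7, -9)

Evaluation trace:
tell(7) @ H1 ⇒ log+=7
get @ H0 ⇒ 3
tell(-9) @ H1 ⇒ log+=-9
H0 returns (0, 3)
H1 returns ((0, 3), (7, -9))
H2 returns ((0, 3), (7, -9))
= ((0, 3), (7, -9))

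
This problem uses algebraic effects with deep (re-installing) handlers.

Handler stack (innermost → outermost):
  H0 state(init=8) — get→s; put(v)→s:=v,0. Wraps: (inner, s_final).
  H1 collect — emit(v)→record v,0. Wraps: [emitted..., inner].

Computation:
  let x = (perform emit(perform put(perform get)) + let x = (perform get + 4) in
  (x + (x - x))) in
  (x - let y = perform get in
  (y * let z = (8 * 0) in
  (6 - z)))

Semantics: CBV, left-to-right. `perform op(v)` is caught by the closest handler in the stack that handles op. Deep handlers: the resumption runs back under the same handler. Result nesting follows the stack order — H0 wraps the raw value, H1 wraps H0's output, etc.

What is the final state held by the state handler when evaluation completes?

Working:
get @ H0 ⇒ 8
put(8) @ H0 ⇒ s:=8
emit(0) @ H1 ⇒ out+=0
get @ H0 ⇒ 8
get @ H0 ⇒ 8
H0 returns (-36, 8)
H1 returns [0, (-36, 8)]
= [0, (-36, 8)]

Answer: 8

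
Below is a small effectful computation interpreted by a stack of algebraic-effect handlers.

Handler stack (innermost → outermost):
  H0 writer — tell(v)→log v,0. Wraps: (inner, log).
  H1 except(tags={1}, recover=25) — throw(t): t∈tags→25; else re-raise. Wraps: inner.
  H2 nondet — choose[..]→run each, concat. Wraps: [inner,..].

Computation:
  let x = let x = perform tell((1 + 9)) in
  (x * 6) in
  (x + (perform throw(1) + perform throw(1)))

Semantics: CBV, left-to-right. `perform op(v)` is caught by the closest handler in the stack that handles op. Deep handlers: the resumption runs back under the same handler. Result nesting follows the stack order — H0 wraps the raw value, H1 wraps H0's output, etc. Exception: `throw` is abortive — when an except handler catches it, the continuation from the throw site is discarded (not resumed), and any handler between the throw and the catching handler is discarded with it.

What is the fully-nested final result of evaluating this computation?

Answer: [25]

Evaluation trace:
tell(10) @ H0 ⇒ log+=10
throw(1) @ H1 caught ⇒ 25
H2 returns [25]
= [25]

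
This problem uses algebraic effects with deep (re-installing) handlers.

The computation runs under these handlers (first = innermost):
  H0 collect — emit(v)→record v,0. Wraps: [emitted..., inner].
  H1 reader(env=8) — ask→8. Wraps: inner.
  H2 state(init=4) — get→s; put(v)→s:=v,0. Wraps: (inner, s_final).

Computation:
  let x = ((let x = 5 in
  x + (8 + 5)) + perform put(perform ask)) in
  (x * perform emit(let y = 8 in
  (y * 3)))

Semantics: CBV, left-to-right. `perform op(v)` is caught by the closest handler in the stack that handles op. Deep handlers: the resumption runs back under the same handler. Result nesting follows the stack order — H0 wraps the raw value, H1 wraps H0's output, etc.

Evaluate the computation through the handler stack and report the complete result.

Answer: ([24, 0], 8)

Evaluation trace:
ask @ H1 ⇒ 8
put(8) @ H2 ⇒ s:=8
emit(24) @ H0 ⇒ out+=24
H0 returns [24, 0]
H1 returns [24, 0]
H2 returns ([24, 0], 8)
= ([24, 0], 8)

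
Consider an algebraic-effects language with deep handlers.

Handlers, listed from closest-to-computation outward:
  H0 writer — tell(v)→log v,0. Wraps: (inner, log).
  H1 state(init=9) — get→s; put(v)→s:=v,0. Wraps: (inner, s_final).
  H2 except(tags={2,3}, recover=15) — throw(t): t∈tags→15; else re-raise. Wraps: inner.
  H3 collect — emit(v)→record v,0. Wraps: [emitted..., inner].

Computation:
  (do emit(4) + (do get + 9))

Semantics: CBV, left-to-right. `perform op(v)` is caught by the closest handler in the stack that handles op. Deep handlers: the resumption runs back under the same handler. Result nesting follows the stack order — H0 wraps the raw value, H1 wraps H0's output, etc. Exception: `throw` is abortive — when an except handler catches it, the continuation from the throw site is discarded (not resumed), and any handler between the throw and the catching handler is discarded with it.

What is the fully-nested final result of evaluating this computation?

Answer: [4, ((18, ()), 9)]

Step-by-step:
emit(4) @ H3 ⇒ out+=4
get @ H1 ⇒ 9
H0 returns (18, ())
H1 returns ((18, ()), 9)
H2 returns ((18, ()), 9)
H3 returns [4, ((18, ()), 9)]
= [4, ((18, ()), 9)]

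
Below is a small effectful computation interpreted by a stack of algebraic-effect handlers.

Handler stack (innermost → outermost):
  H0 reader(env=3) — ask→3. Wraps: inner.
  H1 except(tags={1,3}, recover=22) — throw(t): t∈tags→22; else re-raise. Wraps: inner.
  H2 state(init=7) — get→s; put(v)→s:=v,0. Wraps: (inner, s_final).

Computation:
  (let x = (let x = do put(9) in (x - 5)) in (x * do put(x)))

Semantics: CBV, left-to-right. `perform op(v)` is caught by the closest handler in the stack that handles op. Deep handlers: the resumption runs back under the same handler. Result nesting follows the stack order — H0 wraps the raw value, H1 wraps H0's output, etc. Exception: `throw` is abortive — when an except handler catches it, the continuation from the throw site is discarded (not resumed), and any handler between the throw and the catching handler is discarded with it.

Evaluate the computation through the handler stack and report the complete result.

Answer: (0, -5)

Working:
put(9) @ H2 ⇒ s:=9
put(-5) @ H2 ⇒ s:=-5
H0 returns 0
H1 returns 0
H2 returns (0, -5)
= (0, -5)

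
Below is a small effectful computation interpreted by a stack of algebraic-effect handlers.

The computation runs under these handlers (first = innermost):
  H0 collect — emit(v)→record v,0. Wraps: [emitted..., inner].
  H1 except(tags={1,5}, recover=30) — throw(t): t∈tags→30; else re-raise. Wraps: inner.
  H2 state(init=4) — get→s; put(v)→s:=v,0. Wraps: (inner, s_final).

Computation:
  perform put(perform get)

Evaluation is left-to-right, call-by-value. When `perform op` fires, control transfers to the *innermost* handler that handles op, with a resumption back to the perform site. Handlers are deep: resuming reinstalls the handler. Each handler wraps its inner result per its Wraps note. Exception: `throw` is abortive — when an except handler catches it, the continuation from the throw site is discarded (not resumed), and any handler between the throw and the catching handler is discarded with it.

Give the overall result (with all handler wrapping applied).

Working:
get @ H2 ⇒ 4
put(4) @ H2 ⇒ s:=4
H0 returns [0]
H1 returns [0]
H2 returns ([0], 4)
= ([0], 4)

Answer: ([0], 4)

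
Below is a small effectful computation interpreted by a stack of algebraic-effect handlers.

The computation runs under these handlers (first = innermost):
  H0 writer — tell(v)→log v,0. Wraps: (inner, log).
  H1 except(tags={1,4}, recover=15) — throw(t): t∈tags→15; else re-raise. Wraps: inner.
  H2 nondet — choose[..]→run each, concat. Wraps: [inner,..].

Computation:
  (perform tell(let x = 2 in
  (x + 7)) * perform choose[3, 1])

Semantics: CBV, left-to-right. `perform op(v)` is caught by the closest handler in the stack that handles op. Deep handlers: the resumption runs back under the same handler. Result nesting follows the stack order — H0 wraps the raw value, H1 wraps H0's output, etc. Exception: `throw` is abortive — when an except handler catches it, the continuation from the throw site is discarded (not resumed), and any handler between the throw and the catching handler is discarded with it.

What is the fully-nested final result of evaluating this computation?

Working:
tell(9) @ H0 ⇒ log+=9
choose[3, 1] @ H2
  branch[0] choose=3:
    H0 returns (0, (9))
    H1 returns (0, (9))
    H2 returns [(0, (9))]
  branch[1] choose=1:
    H0 returns (0, (9))
    H1 returns (0, (9))
    H2 returns [(0, (9))]
= [(0, (9)), (0, (9))]

Answer: [(0, (9)), (0, (9))]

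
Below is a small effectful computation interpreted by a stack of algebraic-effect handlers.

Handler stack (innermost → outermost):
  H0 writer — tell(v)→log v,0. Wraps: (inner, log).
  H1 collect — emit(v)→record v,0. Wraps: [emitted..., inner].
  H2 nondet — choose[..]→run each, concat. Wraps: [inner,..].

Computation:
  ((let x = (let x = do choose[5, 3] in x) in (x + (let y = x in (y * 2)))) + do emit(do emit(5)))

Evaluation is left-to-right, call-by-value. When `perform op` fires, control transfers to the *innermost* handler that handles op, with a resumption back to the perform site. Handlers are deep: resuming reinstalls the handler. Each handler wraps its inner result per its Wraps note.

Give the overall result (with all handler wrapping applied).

Step-by-step:
choose[5, 3] @ H2
  branch[0] choose=5:
    emit(5) @ H1 ⇒ out+=5
    emit(0) @ H1 ⇒ out+=0
    H0 returns (15, ())
    H1 returns [5, 0, (15, ())]
    H2 returns [[5, 0, (15, ())]]
  branch[1] choose=3:
    emit(5) @ H1 ⇒ out+=5
    emit(0) @ H1 ⇒ out+=0
    H0 returns (9, ())
    H1 returns [5, 0, (9, ())]
    H2 returns [[5, 0, (9, ())]]
= [[5, 0, (15, ())], [5, 0, (9, ())]]

Answer: [[5, 0, (15, ())], [5, 0, (9, ())]]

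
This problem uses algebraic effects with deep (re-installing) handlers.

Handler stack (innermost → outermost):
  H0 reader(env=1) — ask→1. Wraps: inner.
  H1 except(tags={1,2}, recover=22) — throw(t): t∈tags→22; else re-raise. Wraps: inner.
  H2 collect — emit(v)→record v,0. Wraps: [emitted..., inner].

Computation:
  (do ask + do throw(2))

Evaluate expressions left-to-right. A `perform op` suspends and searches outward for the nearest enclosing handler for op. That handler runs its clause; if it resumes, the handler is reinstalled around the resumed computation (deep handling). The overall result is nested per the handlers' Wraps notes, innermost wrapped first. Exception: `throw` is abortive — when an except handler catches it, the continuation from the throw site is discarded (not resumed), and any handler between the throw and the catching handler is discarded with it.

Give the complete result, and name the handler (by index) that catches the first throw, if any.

Answer: [22] ; first throw caught by: H1

Evaluation trace:
ask @ H0 ⇒ 1
throw(2) @ H1 caught ⇒ 22
H2 returns [22]
= [22]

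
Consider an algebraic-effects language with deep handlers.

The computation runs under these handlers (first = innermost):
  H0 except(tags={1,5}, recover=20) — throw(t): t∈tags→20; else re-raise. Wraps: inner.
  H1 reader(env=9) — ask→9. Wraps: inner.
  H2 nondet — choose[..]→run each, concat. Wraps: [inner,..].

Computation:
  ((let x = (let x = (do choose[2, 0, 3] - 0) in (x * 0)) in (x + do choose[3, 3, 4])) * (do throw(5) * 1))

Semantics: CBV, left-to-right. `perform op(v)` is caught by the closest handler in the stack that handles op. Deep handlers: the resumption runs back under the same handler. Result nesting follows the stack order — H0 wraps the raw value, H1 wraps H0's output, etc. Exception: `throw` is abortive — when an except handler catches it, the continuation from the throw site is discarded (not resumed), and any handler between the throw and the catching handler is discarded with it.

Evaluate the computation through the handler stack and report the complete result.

Evaluation trace:
choose[2, 0, 3] @ H2
  branch[0] choose=2:
    choose[3, 3, 4] @ H2
      branch[0] choose=3:
        throw(5) @ H0 caught ⇒ 20
        H1 returns 20
        H2 returns [20]
      branch[1] choose=3:
        throw(5) @ H0 caught ⇒ 20
        H1 returns 20
        H2 returns [20]
      branch[2] choose=4:
        throw(5) @ H0 caught ⇒ 20
        H1 returns 20
        H2 returns [20]
  branch[1] choose=0:
    choose[3, 3, 4] @ H2
      branch[0] choose=3:
        throw(5) @ H0 caught ⇒ 20
        H1 returns 20
        H2 returns [20]
      branch[1] choose=3:
        throw(5) @ H0 caught ⇒ 20
        H1 returns 20
        H2 returns [20]
      branch[2] choose=4:
        throw(5) @ H0 caught ⇒ 20
        H1 returns 20
        H2 returns [20]
  branch[2] choose=3:
    choose[3, 3, 4] @ H2
      branch[0] choose=3:
        throw(5) @ H0 caught ⇒ 20
        H1 returns 20
        H2 returns [20]
      branch[1] choose=3:
        throw(5) @ H0 caught ⇒ 20
        H1 returns 20
        H2 returns [20]
      branch[2] choose=4:
        throw(5) @ H0 caught ⇒ 20
        H1 returns 20
        H2 returns [20]
= [20, 20, 20, 20, 20, 20, 20, 20, 20]

Answer: [20, 20, 20, 20, 20, 20, 20, 20, 20]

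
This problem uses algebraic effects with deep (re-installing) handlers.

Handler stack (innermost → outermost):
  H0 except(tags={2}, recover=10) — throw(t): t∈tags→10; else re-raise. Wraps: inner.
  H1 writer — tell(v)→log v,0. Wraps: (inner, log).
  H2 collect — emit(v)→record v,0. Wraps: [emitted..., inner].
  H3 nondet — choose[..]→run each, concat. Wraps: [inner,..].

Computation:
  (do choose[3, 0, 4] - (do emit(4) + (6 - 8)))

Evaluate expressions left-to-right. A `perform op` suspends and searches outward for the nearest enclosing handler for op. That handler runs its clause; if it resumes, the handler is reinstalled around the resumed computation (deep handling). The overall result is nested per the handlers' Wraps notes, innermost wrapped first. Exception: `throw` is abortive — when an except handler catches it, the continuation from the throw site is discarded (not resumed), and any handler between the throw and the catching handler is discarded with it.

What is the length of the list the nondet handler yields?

Answer: 3

Working:
choose[3, 0, 4] @ H3
  branch[0] choose=3:
    emit(4) @ H2 ⇒ out+=4
    H0 returns 5
    H1 returns (5, ())
    H2 returns [4, (5, ())]
    H3 returns [[4, (5, ())]]
  branch[1] choose=0:
    emit(4) @ H2 ⇒ out+=4
    H0 returns 2
    H1 returns (2, ())
    H2 returns [4, (2, ())]
    H3 returns [[4, (2, ())]]
  branch[2] choose=4:
    emit(4) @ H2 ⇒ out+=4
    H0 returns 6
    H1 returns (6, ())
    H2 returns [4, (6, ())]
    H3 returns [[4, (6, ())]]
= [[4, (5, ())], [4, (2, ())], [4, (6, ())]]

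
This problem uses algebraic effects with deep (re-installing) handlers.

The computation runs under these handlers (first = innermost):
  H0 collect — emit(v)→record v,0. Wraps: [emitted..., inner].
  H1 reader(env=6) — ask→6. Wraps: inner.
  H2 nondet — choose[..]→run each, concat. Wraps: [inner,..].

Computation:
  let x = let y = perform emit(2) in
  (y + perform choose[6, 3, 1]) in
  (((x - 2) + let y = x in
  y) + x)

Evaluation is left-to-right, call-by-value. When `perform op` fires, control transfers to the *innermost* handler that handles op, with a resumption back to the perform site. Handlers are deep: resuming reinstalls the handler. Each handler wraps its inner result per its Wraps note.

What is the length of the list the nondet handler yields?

Answer: 3

Evaluation trace:
emit(2) @ H0 ⇒ out+=2
choose[6, 3, 1] @ H2
  branch[0] choose=6:
    H0 returns [2, 16]
    H1 returns [2, 16]
    H2 returns [[2, 16]]
  branch[1] choose=3:
    H0 returns [2, 7]
    H1 returns [2, 7]
    H2 returns [[2, 7]]
  branch[2] choose=1:
    H0 returns [2, 1]
    H1 returns [2, 1]
    H2 returns [[2, 1]]
= [[2, 16], [2, 7], [2, 1]]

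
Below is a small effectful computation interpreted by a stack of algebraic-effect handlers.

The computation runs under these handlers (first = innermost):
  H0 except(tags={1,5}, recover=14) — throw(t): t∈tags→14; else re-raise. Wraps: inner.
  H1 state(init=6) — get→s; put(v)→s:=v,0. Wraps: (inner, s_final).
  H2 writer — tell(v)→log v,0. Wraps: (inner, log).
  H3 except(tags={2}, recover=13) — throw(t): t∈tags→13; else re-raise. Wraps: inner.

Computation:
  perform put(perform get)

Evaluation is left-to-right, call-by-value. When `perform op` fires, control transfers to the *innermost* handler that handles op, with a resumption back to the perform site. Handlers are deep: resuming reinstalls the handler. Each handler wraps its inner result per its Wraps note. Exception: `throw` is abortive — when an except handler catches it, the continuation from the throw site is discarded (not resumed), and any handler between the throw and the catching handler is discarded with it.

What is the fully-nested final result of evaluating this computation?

Step-by-step:
get @ H1 ⇒ 6
put(6) @ H1 ⇒ s:=6
H0 returns 0
H1 returns (0, 6)
H2 returns ((0, 6), ())
H3 returns ((0, 6), ())
= ((0, 6), ())

Answer: ((0, 6), ())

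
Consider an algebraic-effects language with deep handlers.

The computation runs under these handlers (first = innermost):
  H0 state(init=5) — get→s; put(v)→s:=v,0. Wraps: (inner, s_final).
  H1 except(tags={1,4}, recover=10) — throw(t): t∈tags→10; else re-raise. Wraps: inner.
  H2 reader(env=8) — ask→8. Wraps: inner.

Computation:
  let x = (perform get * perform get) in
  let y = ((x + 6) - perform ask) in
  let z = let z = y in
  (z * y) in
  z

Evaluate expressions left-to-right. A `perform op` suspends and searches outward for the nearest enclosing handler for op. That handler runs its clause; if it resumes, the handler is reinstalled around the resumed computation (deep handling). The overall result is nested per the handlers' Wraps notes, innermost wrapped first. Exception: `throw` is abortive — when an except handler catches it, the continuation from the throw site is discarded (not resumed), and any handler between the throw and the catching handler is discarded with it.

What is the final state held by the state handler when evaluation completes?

Answer: 5

Evaluation trace:
get @ H0 ⇒ 5
get @ H0 ⇒ 5
ask @ H2 ⇒ 8
H0 returns (529, 5)
H1 returns (529, 5)
H2 returns (529, 5)
= (529, 5)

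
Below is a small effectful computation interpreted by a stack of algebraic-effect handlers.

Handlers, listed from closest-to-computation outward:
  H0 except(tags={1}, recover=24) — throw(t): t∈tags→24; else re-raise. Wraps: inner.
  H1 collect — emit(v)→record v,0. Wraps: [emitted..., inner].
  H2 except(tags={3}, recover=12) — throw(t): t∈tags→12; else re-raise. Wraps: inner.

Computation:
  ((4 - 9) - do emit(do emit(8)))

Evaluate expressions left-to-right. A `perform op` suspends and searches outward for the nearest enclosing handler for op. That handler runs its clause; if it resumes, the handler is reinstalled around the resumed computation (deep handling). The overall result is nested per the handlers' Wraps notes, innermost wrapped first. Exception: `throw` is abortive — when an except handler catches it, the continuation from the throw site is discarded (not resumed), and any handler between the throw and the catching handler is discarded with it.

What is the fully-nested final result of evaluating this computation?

Evaluation trace:
emit(8) @ H1 ⇒ out+=8
emit(0) @ H1 ⇒ out+=0
H0 returns -5
H1 returns [8, 0, -5]
H2 returns [8, 0, -5]
= [8, 0, -5]

Answer: [8, 0, -5]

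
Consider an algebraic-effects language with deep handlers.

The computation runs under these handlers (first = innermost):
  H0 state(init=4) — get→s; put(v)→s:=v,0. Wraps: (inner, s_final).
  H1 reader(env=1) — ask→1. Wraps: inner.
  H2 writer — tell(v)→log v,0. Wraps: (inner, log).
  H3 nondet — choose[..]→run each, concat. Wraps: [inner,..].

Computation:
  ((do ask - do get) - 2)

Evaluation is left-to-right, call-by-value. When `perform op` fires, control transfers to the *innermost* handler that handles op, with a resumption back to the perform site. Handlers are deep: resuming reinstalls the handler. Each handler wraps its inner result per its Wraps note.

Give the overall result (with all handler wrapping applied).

Working:
ask @ H1 ⇒ 1
get @ H0 ⇒ 4
H0 returns (-5, 4)
H1 returns (-5, 4)
H2 returns ((-5, 4), ())
H3 returns [((-5, 4), ())]
= [((-5, 4), ())]

Answer: [((-5, 4), ())]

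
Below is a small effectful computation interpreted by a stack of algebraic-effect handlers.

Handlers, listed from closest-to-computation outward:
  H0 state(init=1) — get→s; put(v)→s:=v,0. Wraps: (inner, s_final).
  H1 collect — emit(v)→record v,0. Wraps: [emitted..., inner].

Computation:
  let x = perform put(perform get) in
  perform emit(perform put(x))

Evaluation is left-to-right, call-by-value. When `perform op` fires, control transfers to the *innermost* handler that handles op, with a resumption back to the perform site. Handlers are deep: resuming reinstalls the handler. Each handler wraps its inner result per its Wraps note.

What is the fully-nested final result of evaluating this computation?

Evaluation trace:
get @ H0 ⇒ 1
put(1) @ H0 ⇒ s:=1
put(0) @ H0 ⇒ s:=0
emit(0) @ H1 ⇒ out+=0
H0 returns (0, 0)
H1 returns [0, (0, 0)]
= [0, (0, 0)]

Answer: [0, (0, 0)]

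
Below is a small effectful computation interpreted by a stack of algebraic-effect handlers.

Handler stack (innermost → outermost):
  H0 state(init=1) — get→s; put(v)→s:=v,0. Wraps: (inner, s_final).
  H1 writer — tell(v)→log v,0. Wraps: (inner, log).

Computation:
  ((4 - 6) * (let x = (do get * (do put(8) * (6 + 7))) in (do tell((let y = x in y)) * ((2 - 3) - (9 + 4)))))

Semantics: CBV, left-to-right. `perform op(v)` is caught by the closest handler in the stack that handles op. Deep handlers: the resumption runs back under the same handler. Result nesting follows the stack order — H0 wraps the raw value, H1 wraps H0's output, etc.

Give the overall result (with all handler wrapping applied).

Answer: ((0, 8), (0))

Step-by-step:
get @ H0 ⇒ 1
put(8) @ H0 ⇒ s:=8
tell(0) @ H1 ⇒ log+=0
H0 returns (0, 8)
H1 returns ((0, 8), (0))
= ((0, 8), (0))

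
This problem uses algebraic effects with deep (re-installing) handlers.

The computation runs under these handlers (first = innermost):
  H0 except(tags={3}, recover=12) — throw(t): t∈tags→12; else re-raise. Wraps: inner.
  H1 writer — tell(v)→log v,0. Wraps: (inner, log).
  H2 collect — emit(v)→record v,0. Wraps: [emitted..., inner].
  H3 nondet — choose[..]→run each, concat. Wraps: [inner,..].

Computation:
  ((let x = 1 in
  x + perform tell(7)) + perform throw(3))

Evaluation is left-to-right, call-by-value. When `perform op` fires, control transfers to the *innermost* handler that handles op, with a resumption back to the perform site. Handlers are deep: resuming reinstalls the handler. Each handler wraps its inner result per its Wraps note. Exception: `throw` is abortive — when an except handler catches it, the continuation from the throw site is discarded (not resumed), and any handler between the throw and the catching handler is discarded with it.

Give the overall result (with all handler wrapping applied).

Answer: [[(12, (7))]]

Evaluation trace:
tell(7) @ H1 ⇒ log+=7
throw(3) @ H0 caught ⇒ 12
H1 returns (12, (7))
H2 returns [(12, (7))]
H3 returns [[(12, (7))]]
= [[(12, (7))]]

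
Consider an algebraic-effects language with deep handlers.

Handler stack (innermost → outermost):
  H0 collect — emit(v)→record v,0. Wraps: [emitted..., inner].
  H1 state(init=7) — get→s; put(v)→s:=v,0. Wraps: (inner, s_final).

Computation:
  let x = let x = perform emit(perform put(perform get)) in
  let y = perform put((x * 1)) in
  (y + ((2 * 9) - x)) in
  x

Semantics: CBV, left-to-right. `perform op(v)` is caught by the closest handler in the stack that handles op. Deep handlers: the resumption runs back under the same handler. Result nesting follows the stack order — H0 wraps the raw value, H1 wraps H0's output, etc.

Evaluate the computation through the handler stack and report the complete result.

Answer: ([0, 18], 0)

Working:
get @ H1 ⇒ 7
put(7) @ H1 ⇒ s:=7
emit(0) @ H0 ⇒ out+=0
put(0) @ H1 ⇒ s:=0
H0 returns [0, 18]
H1 returns ([0, 18], 0)
= ([0, 18], 0)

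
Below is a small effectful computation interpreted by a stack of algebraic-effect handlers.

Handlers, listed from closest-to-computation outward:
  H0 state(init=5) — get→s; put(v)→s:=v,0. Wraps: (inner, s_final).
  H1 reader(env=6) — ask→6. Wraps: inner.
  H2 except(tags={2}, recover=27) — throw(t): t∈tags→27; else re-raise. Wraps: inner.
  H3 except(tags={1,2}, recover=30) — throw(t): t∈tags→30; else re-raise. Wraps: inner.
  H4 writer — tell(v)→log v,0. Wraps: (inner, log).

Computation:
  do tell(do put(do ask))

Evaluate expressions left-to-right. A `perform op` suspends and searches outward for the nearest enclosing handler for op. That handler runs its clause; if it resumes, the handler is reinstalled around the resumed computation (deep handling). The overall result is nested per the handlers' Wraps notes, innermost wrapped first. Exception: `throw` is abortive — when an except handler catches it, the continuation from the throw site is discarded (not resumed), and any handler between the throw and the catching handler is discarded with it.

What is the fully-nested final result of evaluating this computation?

Working:
ask @ H1 ⇒ 6
put(6) @ H0 ⇒ s:=6
tell(0) @ H4 ⇒ log+=0
H0 returns (0, 6)
H1 returns (0, 6)
H2 returns (0, 6)
H3 returns (0, 6)
H4 returns ((0, 6), (0))
= ((0, 6), (0))

Answer: ((0, 6), (0))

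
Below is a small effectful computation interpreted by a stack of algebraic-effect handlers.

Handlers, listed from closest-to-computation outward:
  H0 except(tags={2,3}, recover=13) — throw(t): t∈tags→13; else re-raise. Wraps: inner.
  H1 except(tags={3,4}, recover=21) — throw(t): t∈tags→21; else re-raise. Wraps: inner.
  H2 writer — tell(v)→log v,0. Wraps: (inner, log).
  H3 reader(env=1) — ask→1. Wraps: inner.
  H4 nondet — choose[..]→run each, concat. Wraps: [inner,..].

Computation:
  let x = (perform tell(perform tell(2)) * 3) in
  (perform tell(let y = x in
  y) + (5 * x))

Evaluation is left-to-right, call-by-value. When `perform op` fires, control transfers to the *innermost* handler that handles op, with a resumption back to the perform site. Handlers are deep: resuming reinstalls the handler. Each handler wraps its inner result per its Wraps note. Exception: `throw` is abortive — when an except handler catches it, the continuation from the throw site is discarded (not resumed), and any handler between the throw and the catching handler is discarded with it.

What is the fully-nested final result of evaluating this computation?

Working:
tell(2) @ H2 ⇒ log+=2
tell(0) @ H2 ⇒ log+=0
tell(0) @ H2 ⇒ log+=0
H0 returns 0
H1 returns 0
H2 returns (0, (2, 0, 0))
H3 returns (0, (2, 0, 0))
H4 returns [(0, (2, 0, 0))]
= [(0, (2, 0, 0))]

Answer: [(0, (2, 0, 0))]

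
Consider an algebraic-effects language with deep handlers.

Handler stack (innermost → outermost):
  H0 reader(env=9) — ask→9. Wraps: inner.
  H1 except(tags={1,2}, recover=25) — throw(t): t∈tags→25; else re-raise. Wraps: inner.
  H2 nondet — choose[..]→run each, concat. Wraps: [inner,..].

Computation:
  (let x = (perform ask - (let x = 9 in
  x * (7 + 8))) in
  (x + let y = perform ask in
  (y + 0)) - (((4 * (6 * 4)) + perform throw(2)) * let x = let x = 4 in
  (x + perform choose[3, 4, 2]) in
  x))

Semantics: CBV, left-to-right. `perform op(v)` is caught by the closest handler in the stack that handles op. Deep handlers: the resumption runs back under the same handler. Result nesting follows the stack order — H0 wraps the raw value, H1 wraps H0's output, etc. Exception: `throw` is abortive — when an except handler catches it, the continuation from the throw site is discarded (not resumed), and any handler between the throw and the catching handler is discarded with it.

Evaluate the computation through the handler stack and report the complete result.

Step-by-step:
ask @ H0 ⇒ 9
ask @ H0 ⇒ 9
throw(2) @ H1 caught ⇒ 25
H2 returns [25]
= [25]

Answer: [25]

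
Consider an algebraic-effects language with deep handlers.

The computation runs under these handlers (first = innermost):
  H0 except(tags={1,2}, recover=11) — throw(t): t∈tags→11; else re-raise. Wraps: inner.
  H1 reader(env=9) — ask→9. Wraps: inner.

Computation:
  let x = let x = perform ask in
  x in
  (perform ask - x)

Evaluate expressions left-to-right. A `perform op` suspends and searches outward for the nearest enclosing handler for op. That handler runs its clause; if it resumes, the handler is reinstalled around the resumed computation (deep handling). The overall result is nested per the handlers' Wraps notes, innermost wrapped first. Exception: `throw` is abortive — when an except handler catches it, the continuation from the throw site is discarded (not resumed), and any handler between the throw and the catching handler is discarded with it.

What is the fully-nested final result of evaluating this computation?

Answer: 0

Step-by-step:
ask @ H1 ⇒ 9
ask @ H1 ⇒ 9
H0 returns 0
H1 returns 0
= 0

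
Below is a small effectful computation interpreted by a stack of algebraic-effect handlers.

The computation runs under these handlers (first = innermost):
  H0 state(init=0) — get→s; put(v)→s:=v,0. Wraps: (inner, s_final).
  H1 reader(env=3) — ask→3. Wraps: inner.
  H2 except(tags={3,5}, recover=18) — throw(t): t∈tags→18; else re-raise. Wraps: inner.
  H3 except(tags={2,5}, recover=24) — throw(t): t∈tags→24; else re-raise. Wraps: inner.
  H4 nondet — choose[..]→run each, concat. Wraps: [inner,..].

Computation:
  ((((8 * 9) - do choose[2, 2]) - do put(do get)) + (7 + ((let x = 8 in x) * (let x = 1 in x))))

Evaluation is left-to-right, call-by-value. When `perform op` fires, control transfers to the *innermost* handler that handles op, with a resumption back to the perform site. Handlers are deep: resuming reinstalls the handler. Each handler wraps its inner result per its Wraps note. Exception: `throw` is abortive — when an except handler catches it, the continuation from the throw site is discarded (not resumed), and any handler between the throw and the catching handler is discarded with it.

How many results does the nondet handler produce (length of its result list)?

Answer: 2

Step-by-step:
choose[2, 2] @ H4
  branch[0] choose=2:
    get @ H0 ⇒ 0
    put(0) @ H0 ⇒ s:=0
    H0 returns (85, 0)
    H1 returns (85, 0)
    H2 returns (85, 0)
    H3 returns (85, 0)
    H4 returns [(85, 0)]
  branch[1] choose=2:
    get @ H0 ⇒ 0
    put(0) @ H0 ⇒ s:=0
    H0 returns (85, 0)
    H1 returns (85, 0)
    H2 returns (85, 0)
    H3 returns (85, 0)
    H4 returns [(85, 0)]
= [(85, 0), (85, 0)]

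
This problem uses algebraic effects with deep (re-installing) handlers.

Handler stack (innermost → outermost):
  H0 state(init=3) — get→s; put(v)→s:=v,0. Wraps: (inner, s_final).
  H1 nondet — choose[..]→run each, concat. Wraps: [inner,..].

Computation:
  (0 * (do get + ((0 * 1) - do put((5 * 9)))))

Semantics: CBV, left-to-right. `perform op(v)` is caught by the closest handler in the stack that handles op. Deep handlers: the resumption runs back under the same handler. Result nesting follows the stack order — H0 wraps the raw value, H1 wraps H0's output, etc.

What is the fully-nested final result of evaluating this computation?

Answer: [(0, 45)]

Evaluation trace:
get @ H0 ⇒ 3
put(45) @ H0 ⇒ s:=45
H0 returns (0, 45)
H1 returns [(0, 45)]
= [(0, 45)]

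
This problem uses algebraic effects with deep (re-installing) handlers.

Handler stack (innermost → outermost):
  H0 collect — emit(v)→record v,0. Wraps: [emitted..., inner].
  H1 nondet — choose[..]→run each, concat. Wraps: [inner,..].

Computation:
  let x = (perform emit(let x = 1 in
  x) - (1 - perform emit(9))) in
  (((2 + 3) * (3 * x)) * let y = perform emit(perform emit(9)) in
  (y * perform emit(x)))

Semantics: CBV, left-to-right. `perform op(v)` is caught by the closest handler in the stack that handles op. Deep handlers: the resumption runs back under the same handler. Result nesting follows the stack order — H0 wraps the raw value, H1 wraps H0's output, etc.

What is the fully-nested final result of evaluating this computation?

Answer: [[1, 9, 9, 0, -1, 0]]

Step-by-step:
emit(1) @ H0 ⇒ out+=1
emit(9) @ H0 ⇒ out+=9
emit(9) @ H0 ⇒ out+=9
emit(0) @ H0 ⇒ out+=0
emit(-1) @ H0 ⇒ out+=-1
H0 returns [1, 9, 9, 0, -1, 0]
H1 returns [[1, 9, 9, 0, -1, 0]]
= [[1, 9, 9, 0, -1, 0]]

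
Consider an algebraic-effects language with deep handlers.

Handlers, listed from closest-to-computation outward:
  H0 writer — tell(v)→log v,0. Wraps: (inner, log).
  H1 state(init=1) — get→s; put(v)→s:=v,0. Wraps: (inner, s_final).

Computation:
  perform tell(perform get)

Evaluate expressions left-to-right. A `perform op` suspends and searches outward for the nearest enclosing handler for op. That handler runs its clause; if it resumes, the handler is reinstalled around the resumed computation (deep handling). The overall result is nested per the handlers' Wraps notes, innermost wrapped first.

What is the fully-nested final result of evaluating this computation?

Answer: ((0, (1)), 1)

Evaluation trace:
get @ H1 ⇒ 1
tell(1) @ H0 ⇒ log+=1
H0 returns (0, (1))
H1 returns ((0, (1)), 1)
= ((0, (1)), 1)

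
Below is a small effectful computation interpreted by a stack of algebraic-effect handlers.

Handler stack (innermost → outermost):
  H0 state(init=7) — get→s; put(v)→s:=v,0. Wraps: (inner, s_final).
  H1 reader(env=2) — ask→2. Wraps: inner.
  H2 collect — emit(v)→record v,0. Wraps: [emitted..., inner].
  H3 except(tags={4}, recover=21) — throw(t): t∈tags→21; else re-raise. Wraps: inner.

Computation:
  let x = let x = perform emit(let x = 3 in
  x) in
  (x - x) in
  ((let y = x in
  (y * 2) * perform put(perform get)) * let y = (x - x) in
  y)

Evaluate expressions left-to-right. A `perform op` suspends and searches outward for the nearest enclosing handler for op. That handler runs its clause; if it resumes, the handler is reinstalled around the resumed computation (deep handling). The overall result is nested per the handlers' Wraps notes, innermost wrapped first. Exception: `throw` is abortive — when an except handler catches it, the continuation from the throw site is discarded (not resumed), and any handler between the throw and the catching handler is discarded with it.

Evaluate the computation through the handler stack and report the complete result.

Evaluation trace:
emit(3) @ H2 ⇒ out+=3
get @ H0 ⇒ 7
put(7) @ H0 ⇒ s:=7
H0 returns (0, 7)
H1 returns (0, 7)
H2 returns [3, (0, 7)]
H3 returns [3, (0, 7)]
= [3, (0, 7)]

Answer: [3, (0, 7)]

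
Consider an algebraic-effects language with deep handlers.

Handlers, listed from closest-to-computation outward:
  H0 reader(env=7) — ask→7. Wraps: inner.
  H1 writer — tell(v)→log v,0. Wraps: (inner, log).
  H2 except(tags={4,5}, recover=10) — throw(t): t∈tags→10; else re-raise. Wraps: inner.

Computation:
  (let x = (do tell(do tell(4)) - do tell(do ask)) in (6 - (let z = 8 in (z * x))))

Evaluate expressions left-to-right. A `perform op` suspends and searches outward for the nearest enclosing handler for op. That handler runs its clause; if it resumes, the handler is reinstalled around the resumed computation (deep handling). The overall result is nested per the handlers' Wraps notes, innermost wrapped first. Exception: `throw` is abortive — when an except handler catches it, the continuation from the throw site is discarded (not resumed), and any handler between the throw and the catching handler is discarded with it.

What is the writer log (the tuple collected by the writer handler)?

Working:
tell(4) @ H1 ⇒ log+=4
tell(0) @ H1 ⇒ log+=0
ask @ H0 ⇒ 7
tell(7) @ H1 ⇒ log+=7
H0 returns 6
H1 returns (6, (4, 0, 7))
H2 returns (6, (4, 0, 7))
= (6, (4, 0, 7))

Answer: (4, 0, 7)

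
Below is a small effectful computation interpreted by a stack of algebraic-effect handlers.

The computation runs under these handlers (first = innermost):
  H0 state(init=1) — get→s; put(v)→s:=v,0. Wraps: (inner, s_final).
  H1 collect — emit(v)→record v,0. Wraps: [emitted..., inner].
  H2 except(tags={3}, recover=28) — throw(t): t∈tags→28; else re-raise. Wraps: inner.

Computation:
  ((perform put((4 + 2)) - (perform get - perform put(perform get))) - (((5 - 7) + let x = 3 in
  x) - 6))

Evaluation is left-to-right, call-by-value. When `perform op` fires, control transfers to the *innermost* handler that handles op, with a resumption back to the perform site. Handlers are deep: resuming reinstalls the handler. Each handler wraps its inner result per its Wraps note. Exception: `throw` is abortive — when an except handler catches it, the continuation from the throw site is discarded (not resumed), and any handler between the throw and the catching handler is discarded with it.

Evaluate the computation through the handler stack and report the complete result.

Answer: [(-1, 6)]

Evaluation trace:
put(6) @ H0 ⇒ s:=6
get @ H0 ⇒ 6
get @ H0 ⇒ 6
put(6) @ H0 ⇒ s:=6
H0 returns (-1, 6)
H1 returns [(-1, 6)]
H2 returns [(-1, 6)]
= [(-1, 6)]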